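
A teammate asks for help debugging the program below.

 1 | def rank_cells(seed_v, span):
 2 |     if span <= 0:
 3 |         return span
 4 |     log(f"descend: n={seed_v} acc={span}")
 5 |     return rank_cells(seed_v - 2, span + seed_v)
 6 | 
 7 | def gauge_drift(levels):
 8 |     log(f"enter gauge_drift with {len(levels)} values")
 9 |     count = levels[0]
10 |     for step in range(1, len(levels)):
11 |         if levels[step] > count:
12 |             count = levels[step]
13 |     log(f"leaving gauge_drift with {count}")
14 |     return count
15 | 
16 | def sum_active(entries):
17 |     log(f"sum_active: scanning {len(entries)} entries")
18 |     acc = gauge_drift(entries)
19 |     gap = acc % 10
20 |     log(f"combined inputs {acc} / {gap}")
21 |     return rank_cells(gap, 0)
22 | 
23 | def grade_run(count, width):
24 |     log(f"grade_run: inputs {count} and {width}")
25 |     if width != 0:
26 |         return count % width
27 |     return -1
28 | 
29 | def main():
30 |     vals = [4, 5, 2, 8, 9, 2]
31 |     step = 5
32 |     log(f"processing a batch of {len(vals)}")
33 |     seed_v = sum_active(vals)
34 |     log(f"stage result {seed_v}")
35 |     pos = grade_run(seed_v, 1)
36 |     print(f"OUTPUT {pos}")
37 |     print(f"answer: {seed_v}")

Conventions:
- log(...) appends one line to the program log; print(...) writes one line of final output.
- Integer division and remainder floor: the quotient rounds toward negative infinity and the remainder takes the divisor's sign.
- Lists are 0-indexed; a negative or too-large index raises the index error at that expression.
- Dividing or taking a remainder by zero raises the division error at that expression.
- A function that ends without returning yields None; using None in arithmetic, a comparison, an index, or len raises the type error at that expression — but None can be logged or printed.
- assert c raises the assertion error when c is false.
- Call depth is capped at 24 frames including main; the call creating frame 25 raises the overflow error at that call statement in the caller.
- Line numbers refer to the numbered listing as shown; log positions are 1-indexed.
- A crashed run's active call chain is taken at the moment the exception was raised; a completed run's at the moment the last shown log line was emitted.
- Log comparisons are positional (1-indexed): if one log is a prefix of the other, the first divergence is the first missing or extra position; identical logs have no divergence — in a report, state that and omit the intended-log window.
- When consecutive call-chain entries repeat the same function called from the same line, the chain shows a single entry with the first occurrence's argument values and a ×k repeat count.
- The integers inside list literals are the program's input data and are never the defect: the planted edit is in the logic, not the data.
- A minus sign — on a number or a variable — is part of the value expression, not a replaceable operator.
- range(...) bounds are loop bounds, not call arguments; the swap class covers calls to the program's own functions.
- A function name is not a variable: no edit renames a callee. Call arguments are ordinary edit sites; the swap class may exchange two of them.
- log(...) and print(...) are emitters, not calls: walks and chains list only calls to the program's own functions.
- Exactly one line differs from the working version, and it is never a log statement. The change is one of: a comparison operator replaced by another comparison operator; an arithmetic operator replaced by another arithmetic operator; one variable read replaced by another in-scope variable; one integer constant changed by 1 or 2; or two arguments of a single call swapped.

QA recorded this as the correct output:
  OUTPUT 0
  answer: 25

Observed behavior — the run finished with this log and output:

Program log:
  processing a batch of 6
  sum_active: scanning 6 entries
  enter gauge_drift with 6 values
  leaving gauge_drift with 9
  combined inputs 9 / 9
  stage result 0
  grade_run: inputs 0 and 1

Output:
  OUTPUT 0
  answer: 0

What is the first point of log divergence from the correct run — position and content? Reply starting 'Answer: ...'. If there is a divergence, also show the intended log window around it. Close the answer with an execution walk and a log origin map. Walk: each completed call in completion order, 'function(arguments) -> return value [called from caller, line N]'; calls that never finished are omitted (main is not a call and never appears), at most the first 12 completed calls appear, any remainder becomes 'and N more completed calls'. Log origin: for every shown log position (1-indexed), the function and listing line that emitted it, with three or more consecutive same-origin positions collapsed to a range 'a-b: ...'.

Answer: position 6 — the shown line 'stage result 0' should read 'descend: n=9 acc=0'.
Intended log window:
  4: leaving gauge_drift with 9
  5: combined inputs 9 / 9
  6: descend: n=9 acc=0
  7: descend: n=7 acc=9
Execution walk:
  gauge_drift([4, 5, 2, 8, 9, 2]) -> 9  [called from sum_active, line 18]
  rank_cells(9, 0) -> 0  [called from sum_active, line 21]
  sum_active([4, 5, 2, 8, 9, 2]) -> 0  [called from main, line 33]
  grade_run(0, 1) -> 0  [called from main, line 35]
Log origin:
  1: emitted by main (line 32)
  2: emitted by sum_active (line 17)
  3: emitted by gauge_drift (line 8)
  4: emitted by gauge_drift (line 13)
  5: emitted by sum_active (line 20)
  6: emitted by main (line 34)
  7: emitted by grade_run (line 24)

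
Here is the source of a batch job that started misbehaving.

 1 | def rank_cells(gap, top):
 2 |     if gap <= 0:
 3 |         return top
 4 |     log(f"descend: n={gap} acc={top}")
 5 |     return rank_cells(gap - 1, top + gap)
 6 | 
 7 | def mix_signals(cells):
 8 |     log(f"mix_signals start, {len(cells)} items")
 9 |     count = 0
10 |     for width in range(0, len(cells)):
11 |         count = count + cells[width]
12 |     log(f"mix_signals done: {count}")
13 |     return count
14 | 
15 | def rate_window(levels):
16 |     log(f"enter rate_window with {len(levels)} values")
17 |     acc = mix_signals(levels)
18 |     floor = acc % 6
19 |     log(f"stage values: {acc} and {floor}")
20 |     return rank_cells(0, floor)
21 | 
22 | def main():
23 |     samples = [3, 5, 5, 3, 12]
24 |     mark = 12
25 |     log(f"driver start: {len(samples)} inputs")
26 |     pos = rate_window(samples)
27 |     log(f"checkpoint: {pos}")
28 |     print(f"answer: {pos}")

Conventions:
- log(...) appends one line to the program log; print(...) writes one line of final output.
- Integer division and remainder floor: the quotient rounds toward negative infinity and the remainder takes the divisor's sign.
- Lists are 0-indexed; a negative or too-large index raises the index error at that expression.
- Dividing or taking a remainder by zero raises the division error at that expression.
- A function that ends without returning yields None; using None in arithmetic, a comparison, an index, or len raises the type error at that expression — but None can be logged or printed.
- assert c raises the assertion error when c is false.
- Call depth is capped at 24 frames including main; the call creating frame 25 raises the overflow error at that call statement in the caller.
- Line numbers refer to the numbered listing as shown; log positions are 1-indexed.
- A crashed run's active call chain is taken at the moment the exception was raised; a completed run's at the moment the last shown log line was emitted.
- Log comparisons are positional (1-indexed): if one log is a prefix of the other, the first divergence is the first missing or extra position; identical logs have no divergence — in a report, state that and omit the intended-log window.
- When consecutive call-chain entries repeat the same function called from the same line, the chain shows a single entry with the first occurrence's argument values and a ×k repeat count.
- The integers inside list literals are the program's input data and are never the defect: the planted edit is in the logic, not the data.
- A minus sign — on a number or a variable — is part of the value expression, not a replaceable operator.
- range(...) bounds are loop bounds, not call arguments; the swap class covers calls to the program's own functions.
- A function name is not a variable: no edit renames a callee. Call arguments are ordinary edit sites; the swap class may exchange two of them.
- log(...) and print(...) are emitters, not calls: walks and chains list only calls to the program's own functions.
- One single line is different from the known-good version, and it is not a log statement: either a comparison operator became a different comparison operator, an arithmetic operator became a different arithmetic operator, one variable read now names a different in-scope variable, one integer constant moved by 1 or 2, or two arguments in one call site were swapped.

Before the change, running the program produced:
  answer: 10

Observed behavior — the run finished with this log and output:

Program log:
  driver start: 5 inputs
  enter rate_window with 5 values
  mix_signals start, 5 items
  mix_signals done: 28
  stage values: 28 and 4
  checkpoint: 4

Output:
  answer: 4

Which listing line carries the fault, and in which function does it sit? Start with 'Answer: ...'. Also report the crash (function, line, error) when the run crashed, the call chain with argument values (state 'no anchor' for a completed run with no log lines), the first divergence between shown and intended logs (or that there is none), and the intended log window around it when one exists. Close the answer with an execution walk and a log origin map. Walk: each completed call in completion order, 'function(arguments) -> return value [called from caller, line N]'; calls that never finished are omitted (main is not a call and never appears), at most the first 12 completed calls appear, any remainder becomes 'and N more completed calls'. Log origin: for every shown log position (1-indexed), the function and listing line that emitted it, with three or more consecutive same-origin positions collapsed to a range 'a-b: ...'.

Answer: the defect is in rate_window at line 20.
Key observation: Log line 6 is where behavior first shows: 'checkpoint: 4' appears instead of 'descend: n=4 acc=0'.
Call chain: main.
First divergence: position 6 — shown 'checkpoint: 4', intended 'descend: n=4 acc=0'.
Intended log window:
  4: mix_signals done: 28
  5: stage values: 28 and 4
  6: descend: n=4 acc=0
  7: descend: n=3 acc=4
Execution walk:
  mix_signals([3, 5, 5, 3, 12]) -> 28  [called from rate_window, line 17]
  rank_cells(0, 4) -> 4  [called from rate_window, line 20]
  rate_window([3, 5, 5, 3, 12]) -> 4  [called from main, line 26]
Log origins:
  1: logged in main at line 25
  2: logged in rate_window at line 16
  3: logged in mix_signals at line 8
  4: logged in mix_signals at line 12
  5: logged in rate_window at line 19
  6: logged in main at line 27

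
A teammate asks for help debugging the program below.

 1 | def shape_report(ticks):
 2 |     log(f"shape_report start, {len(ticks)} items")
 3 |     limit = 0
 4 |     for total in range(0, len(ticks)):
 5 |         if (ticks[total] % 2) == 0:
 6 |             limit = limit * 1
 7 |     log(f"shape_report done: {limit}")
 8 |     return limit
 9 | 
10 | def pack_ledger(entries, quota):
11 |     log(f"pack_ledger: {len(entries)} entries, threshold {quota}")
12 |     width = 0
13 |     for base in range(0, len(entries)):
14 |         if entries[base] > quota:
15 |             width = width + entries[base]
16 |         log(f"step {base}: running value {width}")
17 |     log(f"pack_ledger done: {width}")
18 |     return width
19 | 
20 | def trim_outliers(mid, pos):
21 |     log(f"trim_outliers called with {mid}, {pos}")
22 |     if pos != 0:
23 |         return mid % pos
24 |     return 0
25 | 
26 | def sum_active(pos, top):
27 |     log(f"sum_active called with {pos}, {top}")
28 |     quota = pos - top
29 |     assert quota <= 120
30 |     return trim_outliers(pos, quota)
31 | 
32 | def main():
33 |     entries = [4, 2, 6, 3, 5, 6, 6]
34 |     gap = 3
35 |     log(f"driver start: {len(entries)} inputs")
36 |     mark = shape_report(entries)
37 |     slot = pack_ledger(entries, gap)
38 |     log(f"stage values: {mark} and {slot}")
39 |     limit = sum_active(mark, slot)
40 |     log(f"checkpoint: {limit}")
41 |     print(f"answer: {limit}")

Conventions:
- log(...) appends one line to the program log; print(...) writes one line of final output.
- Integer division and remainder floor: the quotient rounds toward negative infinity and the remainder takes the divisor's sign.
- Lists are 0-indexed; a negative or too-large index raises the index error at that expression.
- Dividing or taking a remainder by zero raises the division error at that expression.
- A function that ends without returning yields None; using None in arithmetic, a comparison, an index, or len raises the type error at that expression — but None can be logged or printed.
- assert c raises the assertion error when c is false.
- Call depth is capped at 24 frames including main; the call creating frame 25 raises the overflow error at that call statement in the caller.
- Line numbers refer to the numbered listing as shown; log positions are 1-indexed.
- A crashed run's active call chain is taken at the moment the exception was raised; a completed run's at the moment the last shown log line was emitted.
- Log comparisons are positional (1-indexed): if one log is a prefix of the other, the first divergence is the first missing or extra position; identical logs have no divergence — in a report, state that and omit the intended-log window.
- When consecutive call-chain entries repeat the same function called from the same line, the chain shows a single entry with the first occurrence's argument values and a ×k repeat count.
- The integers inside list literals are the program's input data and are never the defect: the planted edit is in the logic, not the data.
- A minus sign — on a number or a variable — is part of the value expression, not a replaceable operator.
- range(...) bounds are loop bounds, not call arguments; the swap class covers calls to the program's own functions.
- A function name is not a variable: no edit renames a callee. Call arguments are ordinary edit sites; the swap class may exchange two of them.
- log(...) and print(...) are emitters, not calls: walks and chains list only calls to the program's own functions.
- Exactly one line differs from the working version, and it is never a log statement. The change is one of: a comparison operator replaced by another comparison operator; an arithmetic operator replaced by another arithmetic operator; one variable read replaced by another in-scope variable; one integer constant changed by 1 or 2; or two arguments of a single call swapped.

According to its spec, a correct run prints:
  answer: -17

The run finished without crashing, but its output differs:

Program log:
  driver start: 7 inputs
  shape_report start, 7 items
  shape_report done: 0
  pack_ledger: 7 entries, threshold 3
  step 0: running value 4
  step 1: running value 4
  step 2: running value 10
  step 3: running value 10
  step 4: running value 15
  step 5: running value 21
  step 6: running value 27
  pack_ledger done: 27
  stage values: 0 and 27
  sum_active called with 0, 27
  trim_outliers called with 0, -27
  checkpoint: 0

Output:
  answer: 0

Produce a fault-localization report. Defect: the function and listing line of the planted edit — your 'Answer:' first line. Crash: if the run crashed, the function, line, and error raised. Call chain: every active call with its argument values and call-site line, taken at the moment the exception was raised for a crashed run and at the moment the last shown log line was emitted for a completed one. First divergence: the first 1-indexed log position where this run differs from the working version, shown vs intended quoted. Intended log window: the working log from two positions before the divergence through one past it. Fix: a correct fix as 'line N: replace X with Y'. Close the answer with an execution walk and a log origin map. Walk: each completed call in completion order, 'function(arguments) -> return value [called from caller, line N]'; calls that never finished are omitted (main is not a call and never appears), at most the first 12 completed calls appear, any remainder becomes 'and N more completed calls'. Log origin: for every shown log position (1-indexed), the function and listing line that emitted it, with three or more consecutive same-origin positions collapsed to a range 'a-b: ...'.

Answer: the defect is in shape_report at line 6.
Core observation: Position 3 is the first bad log line: 'shape_report done: 0' should read 'shape_report done: 5'.
Call chain: main.
First divergence: at position 3 the run shows 'shape_report done: 0' where the working version logs 'shape_report done: 5'.
Intended log window:
  1: driver start: 7 inputs
  2: shape_report start, 7 items
  3: shape_report done: 5
  4: pack_ledger: 7 entries, threshold 3
Execution walk:
  shape_report([4, 2, 6, 3, 5, 6, 6]) -> 0  [called from main, line 36]
  pack_ledger([4, 2, 6, 3, 5, 6, 6], 3) -> 27  [called from main, line 37]
  trim_outliers(0, -27) -> 0  [called from sum_active, line 30]
  sum_active(0, 27) -> 0  [called from main, line 39]
Origin of each log line:
  1: emitted by main (line 35)
  2: emitted by shape_report (line 2)
  3: emitted by shape_report (line 7)
  4: emitted by pack_ledger (line 11)
  5-11: emitted by pack_ledger (line 16)
  12: emitted by pack_ledger (line 17)
  13: emitted by main (line 38)
  14: emitted by sum_active (line 27)
  15: emitted by trim_outliers (line 21)
  16: emitted by main (line 40)
A correct fix: line 6: replace `*` with `+`.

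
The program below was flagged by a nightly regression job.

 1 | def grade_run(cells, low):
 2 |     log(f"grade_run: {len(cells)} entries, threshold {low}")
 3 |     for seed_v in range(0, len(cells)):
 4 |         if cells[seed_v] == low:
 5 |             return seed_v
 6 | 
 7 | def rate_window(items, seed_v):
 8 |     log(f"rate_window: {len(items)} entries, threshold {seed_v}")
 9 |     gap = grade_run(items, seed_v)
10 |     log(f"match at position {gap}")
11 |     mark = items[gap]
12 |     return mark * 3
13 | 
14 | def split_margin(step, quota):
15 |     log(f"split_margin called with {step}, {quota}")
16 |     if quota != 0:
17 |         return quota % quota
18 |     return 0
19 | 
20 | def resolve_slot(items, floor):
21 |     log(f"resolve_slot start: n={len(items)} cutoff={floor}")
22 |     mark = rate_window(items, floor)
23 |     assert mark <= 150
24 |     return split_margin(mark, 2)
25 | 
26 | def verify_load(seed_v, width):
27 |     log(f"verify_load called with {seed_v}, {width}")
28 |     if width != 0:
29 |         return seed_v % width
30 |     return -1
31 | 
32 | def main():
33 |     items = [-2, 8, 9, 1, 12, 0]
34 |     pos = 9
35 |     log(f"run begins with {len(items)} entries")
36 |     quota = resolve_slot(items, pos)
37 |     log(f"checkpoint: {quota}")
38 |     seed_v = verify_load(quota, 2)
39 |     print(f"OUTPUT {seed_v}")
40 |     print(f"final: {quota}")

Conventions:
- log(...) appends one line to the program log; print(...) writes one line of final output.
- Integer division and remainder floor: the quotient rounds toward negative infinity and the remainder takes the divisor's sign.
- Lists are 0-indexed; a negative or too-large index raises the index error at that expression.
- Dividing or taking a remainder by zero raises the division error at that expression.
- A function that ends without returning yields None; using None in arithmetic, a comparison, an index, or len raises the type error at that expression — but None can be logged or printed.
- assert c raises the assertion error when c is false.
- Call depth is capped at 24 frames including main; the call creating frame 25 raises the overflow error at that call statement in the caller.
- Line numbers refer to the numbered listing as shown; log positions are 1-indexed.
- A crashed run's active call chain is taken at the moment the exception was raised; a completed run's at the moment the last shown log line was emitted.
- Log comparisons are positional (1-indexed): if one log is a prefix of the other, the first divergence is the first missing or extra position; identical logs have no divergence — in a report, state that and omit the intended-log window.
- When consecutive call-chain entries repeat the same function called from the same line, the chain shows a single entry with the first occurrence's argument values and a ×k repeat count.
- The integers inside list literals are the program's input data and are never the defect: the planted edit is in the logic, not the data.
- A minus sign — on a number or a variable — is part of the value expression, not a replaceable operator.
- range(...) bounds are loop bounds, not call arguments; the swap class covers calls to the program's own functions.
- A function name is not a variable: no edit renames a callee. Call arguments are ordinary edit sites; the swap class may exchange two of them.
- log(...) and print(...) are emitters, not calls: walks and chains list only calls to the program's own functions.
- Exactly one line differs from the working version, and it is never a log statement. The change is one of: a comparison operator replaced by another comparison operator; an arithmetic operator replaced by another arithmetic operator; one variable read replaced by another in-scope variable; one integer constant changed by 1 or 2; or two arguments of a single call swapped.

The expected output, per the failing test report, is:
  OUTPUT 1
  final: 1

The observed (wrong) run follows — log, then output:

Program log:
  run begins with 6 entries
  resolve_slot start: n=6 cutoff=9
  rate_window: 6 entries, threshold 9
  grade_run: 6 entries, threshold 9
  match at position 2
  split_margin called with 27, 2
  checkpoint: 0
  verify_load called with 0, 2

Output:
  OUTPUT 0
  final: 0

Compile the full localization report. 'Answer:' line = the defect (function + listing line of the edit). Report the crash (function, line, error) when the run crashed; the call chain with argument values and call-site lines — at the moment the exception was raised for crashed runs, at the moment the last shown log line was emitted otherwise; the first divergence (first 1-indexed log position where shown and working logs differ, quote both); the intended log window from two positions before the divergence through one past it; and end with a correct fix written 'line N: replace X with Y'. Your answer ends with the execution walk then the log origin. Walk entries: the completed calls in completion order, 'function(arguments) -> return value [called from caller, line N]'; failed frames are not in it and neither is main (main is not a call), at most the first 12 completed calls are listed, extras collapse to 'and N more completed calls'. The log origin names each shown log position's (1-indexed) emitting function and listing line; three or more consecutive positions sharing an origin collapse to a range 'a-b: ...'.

Answer: the defect is in split_margin at line 17.
The tell: The log first diverges at position 7: the faulty run prints 'checkpoint: 0' where the working version prints 'checkpoint: 1'.
Call chain: main -> verify_load(0, 2) (called at line 38).
First divergence: at position 7 the run shows 'checkpoint: 0' where the working version logs 'checkpoint: 1'.
Intended log window:
  5: match at position 2
  6: split_margin called with 27, 2
  7: checkpoint: 1
  8: verify_load called with 1, 2
Execution walk:
  grade_run([-2, 8, 9, 1, 12, 0], 9) -> 2  [called from rate_window, line 9]
  rate_window([-2, 8, 9, 1, 12, 0], 9) -> 27  [called from resolve_slot, line 22]
  split_margin(27, 2) -> 0  [called from resolve_slot, line 24]
  resolve_slot([-2, 8, 9, 1, 12, 0], 9) -> 0  [called from main, line 36]
  verify_load(0, 2) -> 0  [called from main, line 38]
Log origins:
  1: emitted by main (line 35)
  2: emitted by resolve_slot (line 21)
  3: emitted by rate_window (line 8)
  4: emitted by grade_run (line 2)
  5: emitted by rate_window (line 10)
  6: emitted by split_margin (line 15)
  7: emitted by main (line 37)
  8: emitted by verify_load (line 27)
A correct fix: line 17: replace `quota % quota` with `step % quota`.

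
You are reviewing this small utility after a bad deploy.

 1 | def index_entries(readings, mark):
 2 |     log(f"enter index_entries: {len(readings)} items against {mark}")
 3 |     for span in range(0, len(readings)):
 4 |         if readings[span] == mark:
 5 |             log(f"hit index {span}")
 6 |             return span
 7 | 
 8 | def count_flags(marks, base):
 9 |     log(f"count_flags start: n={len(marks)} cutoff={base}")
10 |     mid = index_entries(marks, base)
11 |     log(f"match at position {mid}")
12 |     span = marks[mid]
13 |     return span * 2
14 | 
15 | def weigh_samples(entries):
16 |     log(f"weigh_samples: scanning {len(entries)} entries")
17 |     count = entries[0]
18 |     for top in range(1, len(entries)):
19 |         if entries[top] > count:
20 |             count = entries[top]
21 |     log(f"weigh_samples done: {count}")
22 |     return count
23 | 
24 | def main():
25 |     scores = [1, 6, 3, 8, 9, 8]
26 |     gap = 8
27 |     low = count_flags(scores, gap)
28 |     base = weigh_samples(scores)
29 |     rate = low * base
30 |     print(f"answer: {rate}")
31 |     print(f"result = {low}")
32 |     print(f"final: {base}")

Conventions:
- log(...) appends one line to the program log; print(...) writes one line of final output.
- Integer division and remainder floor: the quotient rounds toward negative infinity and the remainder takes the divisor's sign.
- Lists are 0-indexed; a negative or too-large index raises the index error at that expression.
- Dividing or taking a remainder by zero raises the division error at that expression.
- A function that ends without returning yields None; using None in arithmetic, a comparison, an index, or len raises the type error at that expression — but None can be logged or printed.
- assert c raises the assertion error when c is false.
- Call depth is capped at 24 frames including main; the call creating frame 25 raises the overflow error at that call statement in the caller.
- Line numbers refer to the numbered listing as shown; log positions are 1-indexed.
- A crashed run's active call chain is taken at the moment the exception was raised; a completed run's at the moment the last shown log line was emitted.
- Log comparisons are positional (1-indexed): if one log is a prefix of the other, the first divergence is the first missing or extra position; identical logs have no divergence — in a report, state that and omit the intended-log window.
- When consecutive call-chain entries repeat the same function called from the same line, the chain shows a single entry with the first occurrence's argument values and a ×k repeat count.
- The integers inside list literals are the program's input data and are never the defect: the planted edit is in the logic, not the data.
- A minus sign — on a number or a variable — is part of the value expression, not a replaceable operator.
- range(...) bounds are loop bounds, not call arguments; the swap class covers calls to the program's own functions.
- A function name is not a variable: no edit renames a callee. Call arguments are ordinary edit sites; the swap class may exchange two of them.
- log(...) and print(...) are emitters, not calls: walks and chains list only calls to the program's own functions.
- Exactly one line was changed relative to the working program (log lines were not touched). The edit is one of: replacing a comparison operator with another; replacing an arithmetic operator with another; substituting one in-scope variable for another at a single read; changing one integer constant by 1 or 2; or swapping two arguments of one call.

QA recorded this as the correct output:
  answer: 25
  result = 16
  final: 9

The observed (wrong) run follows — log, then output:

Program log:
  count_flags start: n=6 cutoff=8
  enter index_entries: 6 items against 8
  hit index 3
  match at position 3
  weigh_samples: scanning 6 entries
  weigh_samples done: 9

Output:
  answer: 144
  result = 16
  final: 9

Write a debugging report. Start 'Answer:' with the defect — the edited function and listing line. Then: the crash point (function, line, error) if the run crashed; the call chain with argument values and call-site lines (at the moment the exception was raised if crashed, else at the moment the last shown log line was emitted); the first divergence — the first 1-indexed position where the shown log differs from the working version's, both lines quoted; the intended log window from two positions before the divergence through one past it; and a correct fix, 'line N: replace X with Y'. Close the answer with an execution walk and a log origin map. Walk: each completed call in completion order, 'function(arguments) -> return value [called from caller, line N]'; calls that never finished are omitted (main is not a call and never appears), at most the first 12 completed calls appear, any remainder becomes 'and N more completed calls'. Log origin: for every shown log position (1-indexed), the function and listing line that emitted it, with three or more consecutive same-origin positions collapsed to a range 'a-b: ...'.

Answer: the defect is in main at line 29.
Key fact: The two runs log identically and part ways only at the printed values.
Call chain: main -> weigh_samples([1, 6, 3, 8, 9, 8]) (called at line 28).
First divergence: none (the log streams are identical).
Execution walk:
  index_entries([1, 6, 3, 8, 9, 8], 8) -> 3  [called from count_flags, line 10]
  count_flags([1, 6, 3, 8, 9, 8], 8) -> 16  [called from main, line 27]
  weigh_samples([1, 6, 3, 8, 9, 8]) -> 9  [called from main, line 28]
Log line origins:
  1: logged in count_flags at line 9
  2: logged in index_entries at line 2
  3: logged in index_entries at line 5
  4: logged in count_flags at line 11
  5: logged in weigh_samples at line 16
  6: logged in weigh_samples at line 21
A correct fix: line 29: replace `*` with `+`.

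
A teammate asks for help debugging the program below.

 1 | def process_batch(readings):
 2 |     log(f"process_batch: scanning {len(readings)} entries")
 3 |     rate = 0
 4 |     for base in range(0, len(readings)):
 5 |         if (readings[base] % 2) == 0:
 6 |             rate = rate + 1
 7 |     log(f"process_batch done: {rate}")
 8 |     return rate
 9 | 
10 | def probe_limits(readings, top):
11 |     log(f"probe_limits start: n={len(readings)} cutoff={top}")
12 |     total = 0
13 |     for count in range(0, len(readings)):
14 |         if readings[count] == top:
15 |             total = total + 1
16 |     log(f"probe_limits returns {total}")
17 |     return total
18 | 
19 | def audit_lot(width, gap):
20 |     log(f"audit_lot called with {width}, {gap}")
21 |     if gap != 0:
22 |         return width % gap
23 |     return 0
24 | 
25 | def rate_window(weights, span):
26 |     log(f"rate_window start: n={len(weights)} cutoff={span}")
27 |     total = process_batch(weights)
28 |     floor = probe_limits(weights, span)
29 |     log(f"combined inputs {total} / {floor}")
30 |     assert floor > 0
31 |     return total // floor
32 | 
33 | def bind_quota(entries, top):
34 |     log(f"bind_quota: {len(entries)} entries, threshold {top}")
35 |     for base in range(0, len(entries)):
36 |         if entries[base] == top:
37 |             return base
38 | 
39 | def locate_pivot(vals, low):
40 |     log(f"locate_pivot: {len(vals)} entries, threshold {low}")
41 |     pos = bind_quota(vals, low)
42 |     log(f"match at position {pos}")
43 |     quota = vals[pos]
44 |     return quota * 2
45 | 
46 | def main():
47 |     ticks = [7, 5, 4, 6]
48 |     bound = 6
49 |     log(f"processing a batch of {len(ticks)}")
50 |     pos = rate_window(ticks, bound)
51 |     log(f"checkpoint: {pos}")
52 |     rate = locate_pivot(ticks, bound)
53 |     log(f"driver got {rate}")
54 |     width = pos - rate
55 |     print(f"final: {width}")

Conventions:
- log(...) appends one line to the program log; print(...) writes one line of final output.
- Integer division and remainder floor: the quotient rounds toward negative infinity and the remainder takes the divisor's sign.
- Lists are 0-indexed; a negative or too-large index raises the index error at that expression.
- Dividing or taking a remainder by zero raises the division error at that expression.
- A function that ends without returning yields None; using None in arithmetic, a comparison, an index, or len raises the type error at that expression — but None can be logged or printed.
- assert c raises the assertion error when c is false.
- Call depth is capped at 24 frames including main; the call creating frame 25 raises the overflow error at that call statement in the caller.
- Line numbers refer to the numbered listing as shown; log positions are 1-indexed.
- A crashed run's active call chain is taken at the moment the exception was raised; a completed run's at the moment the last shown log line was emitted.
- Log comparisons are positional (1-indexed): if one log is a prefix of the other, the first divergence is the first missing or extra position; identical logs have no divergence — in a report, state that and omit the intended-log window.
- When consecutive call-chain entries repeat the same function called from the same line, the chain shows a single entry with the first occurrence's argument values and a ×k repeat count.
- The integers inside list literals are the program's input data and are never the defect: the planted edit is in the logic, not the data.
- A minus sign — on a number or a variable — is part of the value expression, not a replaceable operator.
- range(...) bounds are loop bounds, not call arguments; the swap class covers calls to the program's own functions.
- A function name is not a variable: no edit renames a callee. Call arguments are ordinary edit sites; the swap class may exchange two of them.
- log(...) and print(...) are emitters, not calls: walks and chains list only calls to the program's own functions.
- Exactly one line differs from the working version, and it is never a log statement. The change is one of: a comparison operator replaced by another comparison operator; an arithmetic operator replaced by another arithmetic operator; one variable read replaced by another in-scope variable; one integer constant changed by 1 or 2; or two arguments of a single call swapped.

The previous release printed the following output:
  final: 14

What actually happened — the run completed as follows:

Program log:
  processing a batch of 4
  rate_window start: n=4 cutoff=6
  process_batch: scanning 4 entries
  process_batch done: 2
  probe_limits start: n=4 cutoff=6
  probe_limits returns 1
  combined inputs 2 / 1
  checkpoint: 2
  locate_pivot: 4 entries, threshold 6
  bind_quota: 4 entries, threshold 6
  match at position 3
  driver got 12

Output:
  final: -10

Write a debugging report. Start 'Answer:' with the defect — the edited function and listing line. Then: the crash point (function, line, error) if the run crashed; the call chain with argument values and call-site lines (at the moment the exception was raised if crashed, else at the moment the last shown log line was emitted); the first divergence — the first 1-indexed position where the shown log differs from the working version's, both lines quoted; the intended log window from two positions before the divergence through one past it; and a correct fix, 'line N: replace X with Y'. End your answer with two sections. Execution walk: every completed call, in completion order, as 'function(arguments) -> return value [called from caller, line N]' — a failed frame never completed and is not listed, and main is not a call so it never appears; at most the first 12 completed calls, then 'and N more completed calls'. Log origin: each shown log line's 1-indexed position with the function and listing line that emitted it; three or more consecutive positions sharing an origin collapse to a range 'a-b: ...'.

Answer: the defect is in main at line 54.
Key fact: No log line changed; the fault shows up purely in the output.
Call chain: main.
First divergence: none — the logs agree in full.
Execution walk:
  process_batch([7, 5, 4, 6]) -> 2  [called from rate_window, line 27]
  probe_limits([7, 5, 4, 6], 6) -> 1  [called from rate_window, line 28]
  rate_window([7, 5, 4, 6], 6) -> 2  [called from main, line 50]
  bind_quota([7, 5, 4, 6], 6) -> 3  [called from locate_pivot, line 41]
  locate_pivot([7, 5, 4, 6], 6) -> 12  [called from main, line 52]
Origin of each log line:
  1: logged in main at line 49
  2: logged in rate_window at line 26
  3: logged in process_batch at line 2
  4: logged in process_batch at line 7
  5: logged in probe_limits at line 11
  6: logged in probe_limits at line 16
  7: logged in rate_window at line 29
  8: logged in main at line 51
  9: logged in locate_pivot at line 40
  10: logged in bind_quota at line 34
  11: logged in locate_pivot at line 42
  12: logged in main at line 53
A correct fix: line 54: replace `-` with `+`.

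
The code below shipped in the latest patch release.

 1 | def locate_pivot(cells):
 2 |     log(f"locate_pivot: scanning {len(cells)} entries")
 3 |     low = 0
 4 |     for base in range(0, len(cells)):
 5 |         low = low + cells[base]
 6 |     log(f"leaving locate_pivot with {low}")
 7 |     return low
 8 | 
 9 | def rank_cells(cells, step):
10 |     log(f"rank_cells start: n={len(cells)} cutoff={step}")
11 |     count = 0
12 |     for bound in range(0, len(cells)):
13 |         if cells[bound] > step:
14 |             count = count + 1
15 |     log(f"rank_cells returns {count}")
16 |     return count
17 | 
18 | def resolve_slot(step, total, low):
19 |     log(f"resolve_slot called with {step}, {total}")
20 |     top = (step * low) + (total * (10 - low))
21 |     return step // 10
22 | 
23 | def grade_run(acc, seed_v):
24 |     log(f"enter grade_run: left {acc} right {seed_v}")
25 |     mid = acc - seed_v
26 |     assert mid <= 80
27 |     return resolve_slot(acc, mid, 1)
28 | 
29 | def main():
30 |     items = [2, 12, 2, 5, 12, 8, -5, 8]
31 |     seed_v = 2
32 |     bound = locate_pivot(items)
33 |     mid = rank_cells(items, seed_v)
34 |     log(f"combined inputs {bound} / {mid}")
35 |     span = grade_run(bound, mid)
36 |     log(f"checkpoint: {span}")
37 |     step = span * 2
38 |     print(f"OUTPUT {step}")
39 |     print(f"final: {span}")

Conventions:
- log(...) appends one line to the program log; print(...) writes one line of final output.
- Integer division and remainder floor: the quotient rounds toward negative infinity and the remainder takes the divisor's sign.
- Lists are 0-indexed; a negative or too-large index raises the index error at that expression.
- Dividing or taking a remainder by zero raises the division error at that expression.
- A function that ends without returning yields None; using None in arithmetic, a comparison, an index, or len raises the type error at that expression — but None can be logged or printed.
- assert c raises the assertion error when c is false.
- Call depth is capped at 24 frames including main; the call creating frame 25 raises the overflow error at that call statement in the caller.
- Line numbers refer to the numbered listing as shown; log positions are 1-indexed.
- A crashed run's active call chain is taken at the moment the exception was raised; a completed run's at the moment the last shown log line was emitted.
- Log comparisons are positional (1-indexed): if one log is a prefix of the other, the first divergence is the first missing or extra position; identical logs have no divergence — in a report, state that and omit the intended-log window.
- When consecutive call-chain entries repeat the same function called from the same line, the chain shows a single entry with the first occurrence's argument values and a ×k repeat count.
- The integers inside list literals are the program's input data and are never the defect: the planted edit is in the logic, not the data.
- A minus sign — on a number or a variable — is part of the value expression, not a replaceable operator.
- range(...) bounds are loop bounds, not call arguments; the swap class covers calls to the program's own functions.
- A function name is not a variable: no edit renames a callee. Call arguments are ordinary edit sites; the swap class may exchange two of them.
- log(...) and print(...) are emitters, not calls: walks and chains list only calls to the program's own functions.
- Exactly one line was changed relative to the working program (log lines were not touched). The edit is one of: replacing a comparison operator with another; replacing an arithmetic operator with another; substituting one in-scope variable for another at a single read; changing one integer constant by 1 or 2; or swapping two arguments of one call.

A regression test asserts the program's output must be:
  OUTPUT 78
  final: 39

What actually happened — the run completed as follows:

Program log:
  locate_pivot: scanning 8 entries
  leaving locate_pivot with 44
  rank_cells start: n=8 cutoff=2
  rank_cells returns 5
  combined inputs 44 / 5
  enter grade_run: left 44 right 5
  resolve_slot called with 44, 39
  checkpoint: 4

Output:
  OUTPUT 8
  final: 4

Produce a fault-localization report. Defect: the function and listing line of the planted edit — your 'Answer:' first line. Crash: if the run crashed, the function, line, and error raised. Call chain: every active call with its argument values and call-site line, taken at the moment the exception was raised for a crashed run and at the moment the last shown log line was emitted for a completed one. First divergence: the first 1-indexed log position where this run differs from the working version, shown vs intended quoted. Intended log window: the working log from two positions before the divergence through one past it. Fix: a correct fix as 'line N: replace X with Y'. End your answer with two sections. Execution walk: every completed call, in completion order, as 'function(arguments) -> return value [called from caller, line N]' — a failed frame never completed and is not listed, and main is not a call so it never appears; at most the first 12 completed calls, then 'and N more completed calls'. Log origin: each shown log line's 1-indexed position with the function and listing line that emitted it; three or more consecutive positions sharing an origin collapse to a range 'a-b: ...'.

Answer: the defect is in resolve_slot at line 21.
Core observation: Position 8 is the first bad log line: 'checkpoint: 4' should read 'checkpoint: 39'.
Call chain: main.
First divergence: position 8; shown 'checkpoint: 4' vs intended 'checkpoint: 39'.
Intended log window:
  6: enter grade_run: left 44 right 5
  7: resolve_slot called with 44, 39
  8: checkpoint: 39
Execution walk:
  locate_pivot([2, 12, 2, 5, 12, 8, -5, 8]) -> 44  [called from main, line 32]
  rank_cells([2, 12, 2, 5, 12, 8, -5, 8], 2) -> 5  [called from main, line 33]
  resolve_slot(44, 39, 1) -> 4  [called from grade_run, line 27]
  grade_run(44, 5) -> 4  [called from main, line 35]
Log line origins:
  1: logged in locate_pivot at line 2
  2: logged in locate_pivot at line 6
  3: logged in rank_cells at line 10
  4: logged in rank_cells at line 15
  5: logged in main at line 34
  6: logged in grade_run at line 24
  7: logged in resolve_slot at line 19
  8: logged in main at line 36
A correct fix: line 21: replace `step` with `top`.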